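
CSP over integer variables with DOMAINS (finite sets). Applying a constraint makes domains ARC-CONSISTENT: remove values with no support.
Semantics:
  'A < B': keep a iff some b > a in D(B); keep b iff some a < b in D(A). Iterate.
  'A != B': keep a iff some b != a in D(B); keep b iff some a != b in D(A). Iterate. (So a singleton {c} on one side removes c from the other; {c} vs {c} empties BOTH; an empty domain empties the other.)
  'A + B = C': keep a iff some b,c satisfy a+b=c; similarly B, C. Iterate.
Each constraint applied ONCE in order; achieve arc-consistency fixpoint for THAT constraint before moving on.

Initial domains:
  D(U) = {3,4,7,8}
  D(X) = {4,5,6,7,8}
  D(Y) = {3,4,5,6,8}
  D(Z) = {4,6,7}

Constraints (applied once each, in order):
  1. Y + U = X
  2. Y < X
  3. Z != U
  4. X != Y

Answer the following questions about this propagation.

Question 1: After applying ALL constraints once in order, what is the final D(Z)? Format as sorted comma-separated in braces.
Answer: {4,6,7}

Derivation:
Constraint 1 (Y + U = X) on D(Y)={3,4,5,6,8} D(U)={3,4,7,8} D(X)={4,5,6,7,8}: Y {3,4,5,6,8}->{3,4,5}; U {3,4,7,8}->{3,4}; X {4,5,6,7,8}->{6,7,8}
Constraint 2 (Y < X) on D(Y)={3,4,5} D(X)={6,7,8}: no change
Constraint 3 (Z != U) on D(Z)={4,6,7} D(U)={3,4}: no change
Constraint 4 (X != Y) on D(X)={6,7,8} D(Y)={3,4,5}: no change
So after all 4 constraints: D(Z) = {4,6,7}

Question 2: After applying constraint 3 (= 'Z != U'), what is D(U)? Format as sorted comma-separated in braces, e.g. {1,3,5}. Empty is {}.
Answer: {3,4}

Derivation:
Constraint 1 (Y + U = X) on D(Y)={3,4,5,6,8} D(U)={3,4,7,8} D(X)={4,5,6,7,8}: Y {3,4,5,6,8}->{3,4,5}; U {3,4,7,8}->{3,4}; X {4,5,6,7,8}->{6,7,8}
Constraint 2 (Y < X) on D(Y)={3,4,5} D(X)={6,7,8}: no change
Constraint 3 (Z != U) on D(Z)={4,6,7} D(U)={3,4}: no change
So after constraint 3: D(U) = {3,4}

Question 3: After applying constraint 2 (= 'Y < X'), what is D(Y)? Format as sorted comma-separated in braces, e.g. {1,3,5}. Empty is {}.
Answer: {3,4,5}

Derivation:
Constraint 1 (Y + U = X) on D(Y)={3,4,5,6,8} D(U)={3,4,7,8} D(X)={4,5,6,7,8}: Y {3,4,5,6,8}->{3,4,5}; U {3,4,7,8}->{3,4}; X {4,5,6,7,8}->{6,7,8}
Constraint 2 (Y < X) on D(Y)={3,4,5} D(X)={6,7,8}: no change
So after constraint 2: D(Y) = {3,4,5}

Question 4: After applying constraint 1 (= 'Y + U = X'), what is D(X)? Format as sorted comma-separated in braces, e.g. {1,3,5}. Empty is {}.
Answer: {6,7,8}

Derivation:
Constraint 1 (Y + U = X) on D(Y)={3,4,5,6,8} D(U)={3,4,7,8} D(X)={4,5,6,7,8}: Y {3,4,5,6,8}->{3,4,5}; U {3,4,7,8}->{3,4}; X {4,5,6,7,8}->{6,7,8}
So after constraint 1: D(X) = {6,7,8}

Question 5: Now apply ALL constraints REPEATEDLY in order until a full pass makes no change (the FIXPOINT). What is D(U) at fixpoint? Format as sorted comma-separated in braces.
Answer: {3,4}

Derivation:
pass 0 (initial): D(U)={3,4,7,8}
pass 1: U {3,4,7,8}->{3,4}; X {4,5,6,7,8}->{6,7,8}; Y {3,4,5,6,8}->{3,4,5}
pass 2: no change
Fixpoint after 2 passes: D(U) = {3,4}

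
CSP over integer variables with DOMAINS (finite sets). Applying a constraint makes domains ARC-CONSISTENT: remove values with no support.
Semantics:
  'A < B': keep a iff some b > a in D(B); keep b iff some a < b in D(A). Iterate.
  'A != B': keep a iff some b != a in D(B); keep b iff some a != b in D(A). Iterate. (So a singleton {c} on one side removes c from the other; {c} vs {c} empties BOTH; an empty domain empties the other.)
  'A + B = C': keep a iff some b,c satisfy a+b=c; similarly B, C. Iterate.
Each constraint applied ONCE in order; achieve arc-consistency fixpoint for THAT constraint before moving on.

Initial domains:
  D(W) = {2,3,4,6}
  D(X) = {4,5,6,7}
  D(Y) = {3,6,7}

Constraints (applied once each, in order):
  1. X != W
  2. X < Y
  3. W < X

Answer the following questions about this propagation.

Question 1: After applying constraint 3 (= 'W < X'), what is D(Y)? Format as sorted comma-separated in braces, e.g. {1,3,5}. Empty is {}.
Answer: {6,7}

Derivation:
Constraint 1 (X != W) on D(X)={4,5,6,7} D(W)={2,3,4,6}: no change
Constraint 2 (X < Y) on D(X)={4,5,6,7} D(Y)={3,6,7}: X {4,5,6,7}->{4,5,6}; Y {3,6,7}->{6,7}
Constraint 3 (W < X) on D(W)={2,3,4,6} D(X)={4,5,6}: W {2,3,4,6}->{2,3,4}
So after constraint 3: D(Y) = {6,7}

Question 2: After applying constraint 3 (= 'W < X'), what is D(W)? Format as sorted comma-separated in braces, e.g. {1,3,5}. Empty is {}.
Answer: {2,3,4}

Derivation:
Constraint 1 (X != W) on D(X)={4,5,6,7} D(W)={2,3,4,6}: no change
Constraint 2 (X < Y) on D(X)={4,5,6,7} D(Y)={3,6,7}: X {4,5,6,7}->{4,5,6}; Y {3,6,7}->{6,7}
Constraint 3 (W < X) on D(W)={2,3,4,6} D(X)={4,5,6}: W {2,3,4,6}->{2,3,4}
So after constraint 3: D(W) = {2,3,4}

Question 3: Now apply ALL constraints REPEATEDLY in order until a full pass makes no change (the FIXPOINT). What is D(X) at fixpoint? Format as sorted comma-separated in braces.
pass 0 (initial): D(X)={4,5,6,7}
pass 1: W {2,3,4,6}->{2,3,4}; X {4,5,6,7}->{4,5,6}; Y {3,6,7}->{6,7}
pass 2: no change
Fixpoint after 2 passes: D(X) = {4,5,6}

Answer: {4,5,6}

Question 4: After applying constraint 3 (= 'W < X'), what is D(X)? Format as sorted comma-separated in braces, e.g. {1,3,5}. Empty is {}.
Answer: {4,5,6}

Derivation:
Constraint 1 (X != W) on D(X)={4,5,6,7} D(W)={2,3,4,6}: no change
Constraint 2 (X < Y) on D(X)={4,5,6,7} D(Y)={3,6,7}: X {4,5,6,7}->{4,5,6}; Y {3,6,7}->{6,7}
Constraint 3 (W < X) on D(W)={2,3,4,6} D(X)={4,5,6}: W {2,3,4,6}->{2,3,4}
So after constraint 3: D(X) = {4,5,6}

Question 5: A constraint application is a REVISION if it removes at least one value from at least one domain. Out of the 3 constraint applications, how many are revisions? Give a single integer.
Answer: 2

Derivation:
Constraint 1 (X != W) on D(X)={4,5,6,7} D(W)={2,3,4,6}: no change => not a revision
Constraint 2 (X < Y) on D(X)={4,5,6,7} D(Y)={3,6,7}: X {4,5,6,7}->{4,5,6}; Y {3,6,7}->{6,7} => REVISION
Constraint 3 (W < X) on D(W)={2,3,4,6} D(X)={4,5,6}: W {2,3,4,6}->{2,3,4} => REVISION
Total revisions = 2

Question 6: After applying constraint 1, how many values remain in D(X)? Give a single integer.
Answer: 4

Derivation:
Constraint 1 (X != W) on D(X)={4,5,6,7} D(W)={2,3,4,6}: no change
So after constraint 1: D(X)={4,5,6,7}, size = 4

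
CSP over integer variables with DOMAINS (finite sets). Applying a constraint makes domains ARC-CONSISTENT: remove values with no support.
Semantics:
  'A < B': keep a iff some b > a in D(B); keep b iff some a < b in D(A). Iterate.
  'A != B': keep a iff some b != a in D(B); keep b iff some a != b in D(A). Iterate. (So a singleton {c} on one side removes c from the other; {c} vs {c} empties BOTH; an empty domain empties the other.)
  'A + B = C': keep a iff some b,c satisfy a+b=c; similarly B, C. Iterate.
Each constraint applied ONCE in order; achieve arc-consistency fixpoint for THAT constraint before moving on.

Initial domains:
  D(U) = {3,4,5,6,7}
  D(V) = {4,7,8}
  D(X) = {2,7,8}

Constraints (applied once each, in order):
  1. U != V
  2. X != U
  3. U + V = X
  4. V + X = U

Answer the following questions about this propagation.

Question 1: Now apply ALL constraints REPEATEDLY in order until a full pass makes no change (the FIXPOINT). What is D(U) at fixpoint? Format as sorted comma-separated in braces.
Answer: {}

Derivation:
pass 0 (initial): D(U)={3,4,5,6,7}
pass 1: U {3,4,5,6,7}->{}; V {4,7,8}->{}; X {2,7,8}->{}
pass 2: no change
Fixpoint after 2 passes: D(U) = {}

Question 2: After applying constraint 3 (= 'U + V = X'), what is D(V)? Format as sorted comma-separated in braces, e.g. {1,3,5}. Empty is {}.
Constraint 1 (U != V) on D(U)={3,4,5,6,7} D(V)={4,7,8}: no change
Constraint 2 (X != U) on D(X)={2,7,8} D(U)={3,4,5,6,7}: no change
Constraint 3 (U + V = X) on D(U)={3,4,5,6,7} D(V)={4,7,8} D(X)={2,7,8}: U {3,4,5,6,7}->{3,4}; V {4,7,8}->{4}; X {2,7,8}->{7,8}
So after constraint 3: D(V) = {4}

Answer: {4}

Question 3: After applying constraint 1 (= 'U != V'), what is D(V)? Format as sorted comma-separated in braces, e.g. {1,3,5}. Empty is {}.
Constraint 1 (U != V) on D(U)={3,4,5,6,7} D(V)={4,7,8}: no change
So after constraint 1: D(V) = {4,7,8}

Answer: {4,7,8}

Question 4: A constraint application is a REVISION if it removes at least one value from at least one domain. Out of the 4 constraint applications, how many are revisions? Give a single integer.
Constraint 1 (U != V) on D(U)={3,4,5,6,7} D(V)={4,7,8}: no change => not a revision
Constraint 2 (X != U) on D(X)={2,7,8} D(U)={3,4,5,6,7}: no change => not a revision
Constraint 3 (U + V = X) on D(U)={3,4,5,6,7} D(V)={4,7,8} D(X)={2,7,8}: U {3,4,5,6,7}->{3,4}; V {4,7,8}->{4}; X {2,7,8}->{7,8} => REVISION
Constraint 4 (V + X = U) on D(V)={4} D(X)={7,8} D(U)={3,4}: V {4}->{}; X {7,8}->{}; U {3,4}->{} => REVISION
Total revisions = 2

Answer: 2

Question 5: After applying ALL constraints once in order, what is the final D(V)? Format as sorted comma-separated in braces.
Answer: {}

Derivation:
Constraint 1 (U != V) on D(U)={3,4,5,6,7} D(V)={4,7,8}: no change
Constraint 2 (X != U) on D(X)={2,7,8} D(U)={3,4,5,6,7}: no change
Constraint 3 (U + V = X) on D(U)={3,4,5,6,7} D(V)={4,7,8} D(X)={2,7,8}: U {3,4,5,6,7}->{3,4}; V {4,7,8}->{4}; X {2,7,8}->{7,8}
Constraint 4 (V + X = U) on D(V)={4} D(X)={7,8} D(U)={3,4}: V {4}->{}; X {7,8}->{}; U {3,4}->{}
So after all 4 constraints: D(V) = {}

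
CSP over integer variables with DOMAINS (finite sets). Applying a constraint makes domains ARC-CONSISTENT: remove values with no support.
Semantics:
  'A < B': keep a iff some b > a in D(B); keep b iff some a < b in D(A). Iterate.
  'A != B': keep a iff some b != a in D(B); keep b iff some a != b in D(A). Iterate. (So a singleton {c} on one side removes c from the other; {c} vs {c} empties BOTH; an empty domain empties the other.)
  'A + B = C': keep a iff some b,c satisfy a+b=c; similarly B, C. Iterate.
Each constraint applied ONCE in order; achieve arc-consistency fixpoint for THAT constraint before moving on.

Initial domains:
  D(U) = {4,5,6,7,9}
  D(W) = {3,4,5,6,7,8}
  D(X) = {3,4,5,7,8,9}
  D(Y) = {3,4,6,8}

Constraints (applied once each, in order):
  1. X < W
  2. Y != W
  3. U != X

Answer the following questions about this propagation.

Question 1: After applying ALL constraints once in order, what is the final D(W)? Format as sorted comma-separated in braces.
Constraint 1 (X < W) on D(X)={3,4,5,7,8,9} D(W)={3,4,5,6,7,8}: X {3,4,5,7,8,9}->{3,4,5,7}; W {3,4,5,6,7,8}->{4,5,6,7,8}
Constraint 2 (Y != W) on D(Y)={3,4,6,8} D(W)={4,5,6,7,8}: no change
Constraint 3 (U != X) on D(U)={4,5,6,7,9} D(X)={3,4,5,7}: no change
So after all 3 constraints: D(W) = {4,5,6,7,8}

Answer: {4,5,6,7,8}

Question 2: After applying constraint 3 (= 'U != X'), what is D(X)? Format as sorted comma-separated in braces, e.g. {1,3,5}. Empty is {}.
Answer: {3,4,5,7}

Derivation:
Constraint 1 (X < W) on D(X)={3,4,5,7,8,9} D(W)={3,4,5,6,7,8}: X {3,4,5,7,8,9}->{3,4,5,7}; W {3,4,5,6,7,8}->{4,5,6,7,8}
Constraint 2 (Y != W) on D(Y)={3,4,6,8} D(W)={4,5,6,7,8}: no change
Constraint 3 (U != X) on D(U)={4,5,6,7,9} D(X)={3,4,5,7}: no change
So after constraint 3: D(X) = {3,4,5,7}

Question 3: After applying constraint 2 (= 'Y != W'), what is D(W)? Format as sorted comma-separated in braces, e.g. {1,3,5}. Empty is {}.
Constraint 1 (X < W) on D(X)={3,4,5,7,8,9} D(W)={3,4,5,6,7,8}: X {3,4,5,7,8,9}->{3,4,5,7}; W {3,4,5,6,7,8}->{4,5,6,7,8}
Constraint 2 (Y != W) on D(Y)={3,4,6,8} D(W)={4,5,6,7,8}: no change
So after constraint 2: D(W) = {4,5,6,7,8}

Answer: {4,5,6,7,8}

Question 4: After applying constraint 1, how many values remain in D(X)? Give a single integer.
Constraint 1 (X < W) on D(X)={3,4,5,7,8,9} D(W)={3,4,5,6,7,8}: X {3,4,5,7,8,9}->{3,4,5,7}; W {3,4,5,6,7,8}->{4,5,6,7,8}
So after constraint 1: D(X)={3,4,5,7}, size = 4

Answer: 4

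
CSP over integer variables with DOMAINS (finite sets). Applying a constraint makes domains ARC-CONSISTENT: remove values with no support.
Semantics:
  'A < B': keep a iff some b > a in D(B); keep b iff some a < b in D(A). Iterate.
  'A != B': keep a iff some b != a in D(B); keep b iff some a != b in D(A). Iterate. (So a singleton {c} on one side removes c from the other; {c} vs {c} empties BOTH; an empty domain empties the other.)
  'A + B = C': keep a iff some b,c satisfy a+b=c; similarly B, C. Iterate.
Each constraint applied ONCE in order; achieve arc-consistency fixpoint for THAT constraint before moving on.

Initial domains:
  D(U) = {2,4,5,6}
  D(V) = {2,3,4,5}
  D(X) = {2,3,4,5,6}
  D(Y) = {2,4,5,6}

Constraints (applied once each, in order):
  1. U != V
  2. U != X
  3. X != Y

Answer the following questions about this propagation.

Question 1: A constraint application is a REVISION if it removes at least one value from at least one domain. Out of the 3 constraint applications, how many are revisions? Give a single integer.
Constraint 1 (U != V) on D(U)={2,4,5,6} D(V)={2,3,4,5}: no change => not a revision
Constraint 2 (U != X) on D(U)={2,4,5,6} D(X)={2,3,4,5,6}: no change => not a revision
Constraint 3 (X != Y) on D(X)={2,3,4,5,6} D(Y)={2,4,5,6}: no change => not a revision
Total revisions = 0

Answer: 0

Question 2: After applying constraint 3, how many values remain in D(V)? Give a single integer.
Answer: 4

Derivation:
Constraint 1 (U != V) on D(U)={2,4,5,6} D(V)={2,3,4,5}: no change
Constraint 2 (U != X) on D(U)={2,4,5,6} D(X)={2,3,4,5,6}: no change
Constraint 3 (X != Y) on D(X)={2,3,4,5,6} D(Y)={2,4,5,6}: no change
So after constraint 3: D(V)={2,3,4,5}, size = 4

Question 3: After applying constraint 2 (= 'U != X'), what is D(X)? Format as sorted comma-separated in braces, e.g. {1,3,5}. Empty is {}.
Constraint 1 (U != V) on D(U)={2,4,5,6} D(V)={2,3,4,5}: no change
Constraint 2 (U != X) on D(U)={2,4,5,6} D(X)={2,3,4,5,6}: no change
So after constraint 2: D(X) = {2,3,4,5,6}

Answer: {2,3,4,5,6}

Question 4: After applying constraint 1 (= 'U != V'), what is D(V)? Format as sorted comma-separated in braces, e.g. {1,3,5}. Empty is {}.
Constraint 1 (U != V) on D(U)={2,4,5,6} D(V)={2,3,4,5}: no change
So after constraint 1: D(V) = {2,3,4,5}

Answer: {2,3,4,5}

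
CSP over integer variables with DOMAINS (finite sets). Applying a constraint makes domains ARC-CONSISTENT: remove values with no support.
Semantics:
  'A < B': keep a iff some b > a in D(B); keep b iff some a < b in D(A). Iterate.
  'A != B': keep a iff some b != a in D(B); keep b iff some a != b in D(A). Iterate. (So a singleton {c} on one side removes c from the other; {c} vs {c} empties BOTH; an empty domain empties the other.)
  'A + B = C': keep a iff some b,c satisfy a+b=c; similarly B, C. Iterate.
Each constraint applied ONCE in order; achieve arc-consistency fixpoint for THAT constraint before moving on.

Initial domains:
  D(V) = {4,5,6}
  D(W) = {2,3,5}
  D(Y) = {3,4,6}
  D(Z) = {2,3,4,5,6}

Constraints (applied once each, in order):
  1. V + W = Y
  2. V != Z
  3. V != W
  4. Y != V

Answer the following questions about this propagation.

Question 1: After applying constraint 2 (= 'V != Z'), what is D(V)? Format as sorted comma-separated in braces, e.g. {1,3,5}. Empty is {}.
Answer: {4}

Derivation:
Constraint 1 (V + W = Y) on D(V)={4,5,6} D(W)={2,3,5} D(Y)={3,4,6}: V {4,5,6}->{4}; W {2,3,5}->{2}; Y {3,4,6}->{6}
Constraint 2 (V != Z) on D(V)={4} D(Z)={2,3,4,5,6}: Z {2,3,4,5,6}->{2,3,5,6}
So after constraint 2: D(V) = {4}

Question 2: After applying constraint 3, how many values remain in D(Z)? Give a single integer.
Constraint 1 (V + W = Y) on D(V)={4,5,6} D(W)={2,3,5} D(Y)={3,4,6}: V {4,5,6}->{4}; W {2,3,5}->{2}; Y {3,4,6}->{6}
Constraint 2 (V != Z) on D(V)={4} D(Z)={2,3,4,5,6}: Z {2,3,4,5,6}->{2,3,5,6}
Constraint 3 (V != W) on D(V)={4} D(W)={2}: no change
So after constraint 3: D(Z)={2,3,5,6}, size = 4

Answer: 4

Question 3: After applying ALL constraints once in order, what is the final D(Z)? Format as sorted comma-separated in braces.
Constraint 1 (V + W = Y) on D(V)={4,5,6} D(W)={2,3,5} D(Y)={3,4,6}: V {4,5,6}->{4}; W {2,3,5}->{2}; Y {3,4,6}->{6}
Constraint 2 (V != Z) on D(V)={4} D(Z)={2,3,4,5,6}: Z {2,3,4,5,6}->{2,3,5,6}
Constraint 3 (V != W) on D(V)={4} D(W)={2}: no change
Constraint 4 (Y != V) on D(Y)={6} D(V)={4}: no change
So after all 4 constraints: D(Z) = {2,3,5,6}

Answer: {2,3,5,6}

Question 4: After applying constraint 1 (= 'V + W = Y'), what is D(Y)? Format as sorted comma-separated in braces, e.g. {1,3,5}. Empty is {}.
Answer: {6}

Derivation:
Constraint 1 (V + W = Y) on D(V)={4,5,6} D(W)={2,3,5} D(Y)={3,4,6}: V {4,5,6}->{4}; W {2,3,5}->{2}; Y {3,4,6}->{6}
So after constraint 1: D(Y) = {6}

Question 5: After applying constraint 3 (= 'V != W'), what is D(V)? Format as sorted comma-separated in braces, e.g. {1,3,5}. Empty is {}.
Answer: {4}

Derivation:
Constraint 1 (V + W = Y) on D(V)={4,5,6} D(W)={2,3,5} D(Y)={3,4,6}: V {4,5,6}->{4}; W {2,3,5}->{2}; Y {3,4,6}->{6}
Constraint 2 (V != Z) on D(V)={4} D(Z)={2,3,4,5,6}: Z {2,3,4,5,6}->{2,3,5,6}
Constraint 3 (V != W) on D(V)={4} D(W)={2}: no change
So after constraint 3: D(V) = {4}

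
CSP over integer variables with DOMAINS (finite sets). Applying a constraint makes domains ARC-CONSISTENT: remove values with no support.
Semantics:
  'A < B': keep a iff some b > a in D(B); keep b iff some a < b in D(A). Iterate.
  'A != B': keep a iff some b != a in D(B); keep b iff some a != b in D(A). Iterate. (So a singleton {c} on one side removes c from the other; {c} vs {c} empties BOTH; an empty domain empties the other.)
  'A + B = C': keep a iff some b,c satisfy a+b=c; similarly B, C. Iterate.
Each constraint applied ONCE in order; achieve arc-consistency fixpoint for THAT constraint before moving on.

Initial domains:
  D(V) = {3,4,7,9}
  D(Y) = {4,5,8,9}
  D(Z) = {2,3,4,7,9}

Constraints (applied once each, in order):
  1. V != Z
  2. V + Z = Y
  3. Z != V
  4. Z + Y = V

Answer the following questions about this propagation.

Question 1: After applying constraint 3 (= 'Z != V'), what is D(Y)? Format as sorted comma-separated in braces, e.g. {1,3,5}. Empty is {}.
Answer: {5,8,9}

Derivation:
Constraint 1 (V != Z) on D(V)={3,4,7,9} D(Z)={2,3,4,7,9}: no change
Constraint 2 (V + Z = Y) on D(V)={3,4,7,9} D(Z)={2,3,4,7,9} D(Y)={4,5,8,9}: V {3,4,7,9}->{3,4,7}; Z {2,3,4,7,9}->{2,4}; Y {4,5,8,9}->{5,8,9}
Constraint 3 (Z != V) on D(Z)={2,4} D(V)={3,4,7}: no change
So after constraint 3: D(Y) = {5,8,9}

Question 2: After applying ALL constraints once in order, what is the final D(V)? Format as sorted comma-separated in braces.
Constraint 1 (V != Z) on D(V)={3,4,7,9} D(Z)={2,3,4,7,9}: no change
Constraint 2 (V + Z = Y) on D(V)={3,4,7,9} D(Z)={2,3,4,7,9} D(Y)={4,5,8,9}: V {3,4,7,9}->{3,4,7}; Z {2,3,4,7,9}->{2,4}; Y {4,5,8,9}->{5,8,9}
Constraint 3 (Z != V) on D(Z)={2,4} D(V)={3,4,7}: no change
Constraint 4 (Z + Y = V) on D(Z)={2,4} D(Y)={5,8,9} D(V)={3,4,7}: Z {2,4}->{2}; Y {5,8,9}->{5}; V {3,4,7}->{7}
So after all 4 constraints: D(V) = {7}

Answer: {7}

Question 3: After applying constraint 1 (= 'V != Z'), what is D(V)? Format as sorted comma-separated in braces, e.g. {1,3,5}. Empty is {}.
Constraint 1 (V != Z) on D(V)={3,4,7,9} D(Z)={2,3,4,7,9}: no change
So after constraint 1: D(V) = {3,4,7,9}

Answer: {3,4,7,9}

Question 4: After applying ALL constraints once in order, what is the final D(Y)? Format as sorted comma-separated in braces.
Answer: {5}

Derivation:
Constraint 1 (V != Z) on D(V)={3,4,7,9} D(Z)={2,3,4,7,9}: no change
Constraint 2 (V + Z = Y) on D(V)={3,4,7,9} D(Z)={2,3,4,7,9} D(Y)={4,5,8,9}: V {3,4,7,9}->{3,4,7}; Z {2,3,4,7,9}->{2,4}; Y {4,5,8,9}->{5,8,9}
Constraint 3 (Z != V) on D(Z)={2,4} D(V)={3,4,7}: no change
Constraint 4 (Z + Y = V) on D(Z)={2,4} D(Y)={5,8,9} D(V)={3,4,7}: Z {2,4}->{2}; Y {5,8,9}->{5}; V {3,4,7}->{7}
So after all 4 constraints: D(Y) = {5}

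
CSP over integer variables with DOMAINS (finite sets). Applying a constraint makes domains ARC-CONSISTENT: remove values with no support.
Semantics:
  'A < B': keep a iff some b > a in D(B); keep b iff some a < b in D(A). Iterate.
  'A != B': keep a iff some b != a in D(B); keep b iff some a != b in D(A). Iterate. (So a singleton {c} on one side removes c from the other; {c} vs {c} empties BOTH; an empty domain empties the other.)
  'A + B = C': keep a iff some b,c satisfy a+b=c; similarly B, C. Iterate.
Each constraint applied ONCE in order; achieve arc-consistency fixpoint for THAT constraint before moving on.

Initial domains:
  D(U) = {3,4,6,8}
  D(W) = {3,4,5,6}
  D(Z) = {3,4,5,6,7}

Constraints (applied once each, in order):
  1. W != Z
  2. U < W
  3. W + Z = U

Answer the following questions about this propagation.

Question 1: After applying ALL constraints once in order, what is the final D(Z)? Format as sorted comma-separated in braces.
Answer: {}

Derivation:
Constraint 1 (W != Z) on D(W)={3,4,5,6} D(Z)={3,4,5,6,7}: no change
Constraint 2 (U < W) on D(U)={3,4,6,8} D(W)={3,4,5,6}: U {3,4,6,8}->{3,4}; W {3,4,5,6}->{4,5,6}
Constraint 3 (W + Z = U) on D(W)={4,5,6} D(Z)={3,4,5,6,7} D(U)={3,4}: W {4,5,6}->{}; Z {3,4,5,6,7}->{}; U {3,4}->{}
So after all 3 constraints: D(Z) = {}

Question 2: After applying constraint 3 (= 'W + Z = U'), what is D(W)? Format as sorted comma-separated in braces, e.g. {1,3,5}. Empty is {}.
Answer: {}

Derivation:
Constraint 1 (W != Z) on D(W)={3,4,5,6} D(Z)={3,4,5,6,7}: no change
Constraint 2 (U < W) on D(U)={3,4,6,8} D(W)={3,4,5,6}: U {3,4,6,8}->{3,4}; W {3,4,5,6}->{4,5,6}
Constraint 3 (W + Z = U) on D(W)={4,5,6} D(Z)={3,4,5,6,7} D(U)={3,4}: W {4,5,6}->{}; Z {3,4,5,6,7}->{}; U {3,4}->{}
So after constraint 3: D(W) = {}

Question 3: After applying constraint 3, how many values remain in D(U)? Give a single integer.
Constraint 1 (W != Z) on D(W)={3,4,5,6} D(Z)={3,4,5,6,7}: no change
Constraint 2 (U < W) on D(U)={3,4,6,8} D(W)={3,4,5,6}: U {3,4,6,8}->{3,4}; W {3,4,5,6}->{4,5,6}
Constraint 3 (W + Z = U) on D(W)={4,5,6} D(Z)={3,4,5,6,7} D(U)={3,4}: W {4,5,6}->{}; Z {3,4,5,6,7}->{}; U {3,4}->{}
So after constraint 3: D(U)={}, size = 0

Answer: 0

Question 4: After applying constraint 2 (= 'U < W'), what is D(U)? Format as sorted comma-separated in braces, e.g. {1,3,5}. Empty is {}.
Answer: {3,4}

Derivation:
Constraint 1 (W != Z) on D(W)={3,4,5,6} D(Z)={3,4,5,6,7}: no change
Constraint 2 (U < W) on D(U)={3,4,6,8} D(W)={3,4,5,6}: U {3,4,6,8}->{3,4}; W {3,4,5,6}->{4,5,6}
So after constraint 2: D(U) = {3,4}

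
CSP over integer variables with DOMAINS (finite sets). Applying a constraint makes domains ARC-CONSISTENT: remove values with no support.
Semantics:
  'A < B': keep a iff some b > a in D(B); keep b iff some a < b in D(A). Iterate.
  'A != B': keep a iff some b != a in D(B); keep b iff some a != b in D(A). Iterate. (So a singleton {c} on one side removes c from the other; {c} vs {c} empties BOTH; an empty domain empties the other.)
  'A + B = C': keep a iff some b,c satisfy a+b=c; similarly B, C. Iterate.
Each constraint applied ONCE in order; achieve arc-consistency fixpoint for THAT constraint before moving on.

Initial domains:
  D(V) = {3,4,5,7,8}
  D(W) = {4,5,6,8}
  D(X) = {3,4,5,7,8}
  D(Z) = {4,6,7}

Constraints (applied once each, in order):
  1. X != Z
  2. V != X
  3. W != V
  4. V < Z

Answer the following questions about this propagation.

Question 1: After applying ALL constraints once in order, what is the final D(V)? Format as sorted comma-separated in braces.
Constraint 1 (X != Z) on D(X)={3,4,5,7,8} D(Z)={4,6,7}: no change
Constraint 2 (V != X) on D(V)={3,4,5,7,8} D(X)={3,4,5,7,8}: no change
Constraint 3 (W != V) on D(W)={4,5,6,8} D(V)={3,4,5,7,8}: no change
Constraint 4 (V < Z) on D(V)={3,4,5,7,8} D(Z)={4,6,7}: V {3,4,5,7,8}->{3,4,5}
So after all 4 constraints: D(V) = {3,4,5}

Answer: {3,4,5}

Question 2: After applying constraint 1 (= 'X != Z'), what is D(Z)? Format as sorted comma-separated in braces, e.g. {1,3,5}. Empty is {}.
Answer: {4,6,7}

Derivation:
Constraint 1 (X != Z) on D(X)={3,4,5,7,8} D(Z)={4,6,7}: no change
So after constraint 1: D(Z) = {4,6,7}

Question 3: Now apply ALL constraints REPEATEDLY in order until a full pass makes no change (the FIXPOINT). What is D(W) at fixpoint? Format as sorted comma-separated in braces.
Answer: {4,5,6,8}

Derivation:
pass 0 (initial): D(W)={4,5,6,8}
pass 1: V {3,4,5,7,8}->{3,4,5}
pass 2: no change
Fixpoint after 2 passes: D(W) = {4,5,6,8}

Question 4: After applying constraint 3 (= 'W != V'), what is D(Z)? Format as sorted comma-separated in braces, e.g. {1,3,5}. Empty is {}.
Answer: {4,6,7}

Derivation:
Constraint 1 (X != Z) on D(X)={3,4,5,7,8} D(Z)={4,6,7}: no change
Constraint 2 (V != X) on D(V)={3,4,5,7,8} D(X)={3,4,5,7,8}: no change
Constraint 3 (W != V) on D(W)={4,5,6,8} D(V)={3,4,5,7,8}: no change
So after constraint 3: D(Z) = {4,6,7}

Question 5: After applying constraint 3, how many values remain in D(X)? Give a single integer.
Constraint 1 (X != Z) on D(X)={3,4,5,7,8} D(Z)={4,6,7}: no change
Constraint 2 (V != X) on D(V)={3,4,5,7,8} D(X)={3,4,5,7,8}: no change
Constraint 3 (W != V) on D(W)={4,5,6,8} D(V)={3,4,5,7,8}: no change
So after constraint 3: D(X)={3,4,5,7,8}, size = 5

Answer: 5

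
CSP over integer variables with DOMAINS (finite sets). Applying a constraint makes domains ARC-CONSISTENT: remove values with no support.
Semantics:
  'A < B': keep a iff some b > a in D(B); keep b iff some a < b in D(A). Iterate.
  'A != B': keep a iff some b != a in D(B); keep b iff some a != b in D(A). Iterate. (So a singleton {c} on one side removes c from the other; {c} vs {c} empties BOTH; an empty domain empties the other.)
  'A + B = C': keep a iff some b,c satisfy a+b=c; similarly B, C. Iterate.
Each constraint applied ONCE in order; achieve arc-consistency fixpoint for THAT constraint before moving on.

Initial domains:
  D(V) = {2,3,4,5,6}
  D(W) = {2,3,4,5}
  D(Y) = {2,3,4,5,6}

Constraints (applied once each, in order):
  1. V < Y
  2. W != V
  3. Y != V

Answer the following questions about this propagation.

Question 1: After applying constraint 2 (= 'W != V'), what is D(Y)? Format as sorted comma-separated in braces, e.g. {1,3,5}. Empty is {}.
Constraint 1 (V < Y) on D(V)={2,3,4,5,6} D(Y)={2,3,4,5,6}: V {2,3,4,5,6}->{2,3,4,5}; Y {2,3,4,5,6}->{3,4,5,6}
Constraint 2 (W != V) on D(W)={2,3,4,5} D(V)={2,3,4,5}: no change
So after constraint 2: D(Y) = {3,4,5,6}

Answer: {3,4,5,6}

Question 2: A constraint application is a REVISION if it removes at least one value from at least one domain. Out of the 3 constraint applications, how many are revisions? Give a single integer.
Answer: 1

Derivation:
Constraint 1 (V < Y) on D(V)={2,3,4,5,6} D(Y)={2,3,4,5,6}: V {2,3,4,5,6}->{2,3,4,5}; Y {2,3,4,5,6}->{3,4,5,6} => REVISION
Constraint 2 (W != V) on D(W)={2,3,4,5} D(V)={2,3,4,5}: no change => not a revision
Constraint 3 (Y != V) on D(Y)={3,4,5,6} D(V)={2,3,4,5}: no change => not a revision
Total revisions = 1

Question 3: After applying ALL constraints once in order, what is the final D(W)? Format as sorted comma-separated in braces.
Answer: {2,3,4,5}

Derivation:
Constraint 1 (V < Y) on D(V)={2,3,4,5,6} D(Y)={2,3,4,5,6}: V {2,3,4,5,6}->{2,3,4,5}; Y {2,3,4,5,6}->{3,4,5,6}
Constraint 2 (W != V) on D(W)={2,3,4,5} D(V)={2,3,4,5}: no change
Constraint 3 (Y != V) on D(Y)={3,4,5,6} D(V)={2,3,4,5}: no change
So after all 3 constraints: D(W) = {2,3,4,5}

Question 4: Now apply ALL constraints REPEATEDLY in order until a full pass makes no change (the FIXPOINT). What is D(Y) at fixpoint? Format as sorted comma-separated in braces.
Answer: {3,4,5,6}

Derivation:
pass 0 (initial): D(Y)={2,3,4,5,6}
pass 1: V {2,3,4,5,6}->{2,3,4,5}; Y {2,3,4,5,6}->{3,4,5,6}
pass 2: no change
Fixpoint after 2 passes: D(Y) = {3,4,5,6}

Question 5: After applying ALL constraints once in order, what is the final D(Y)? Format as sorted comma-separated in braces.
Answer: {3,4,5,6}

Derivation:
Constraint 1 (V < Y) on D(V)={2,3,4,5,6} D(Y)={2,3,4,5,6}: V {2,3,4,5,6}->{2,3,4,5}; Y {2,3,4,5,6}->{3,4,5,6}
Constraint 2 (W != V) on D(W)={2,3,4,5} D(V)={2,3,4,5}: no change
Constraint 3 (Y != V) on D(Y)={3,4,5,6} D(V)={2,3,4,5}: no change
So after all 3 constraints: D(Y) = {3,4,5,6}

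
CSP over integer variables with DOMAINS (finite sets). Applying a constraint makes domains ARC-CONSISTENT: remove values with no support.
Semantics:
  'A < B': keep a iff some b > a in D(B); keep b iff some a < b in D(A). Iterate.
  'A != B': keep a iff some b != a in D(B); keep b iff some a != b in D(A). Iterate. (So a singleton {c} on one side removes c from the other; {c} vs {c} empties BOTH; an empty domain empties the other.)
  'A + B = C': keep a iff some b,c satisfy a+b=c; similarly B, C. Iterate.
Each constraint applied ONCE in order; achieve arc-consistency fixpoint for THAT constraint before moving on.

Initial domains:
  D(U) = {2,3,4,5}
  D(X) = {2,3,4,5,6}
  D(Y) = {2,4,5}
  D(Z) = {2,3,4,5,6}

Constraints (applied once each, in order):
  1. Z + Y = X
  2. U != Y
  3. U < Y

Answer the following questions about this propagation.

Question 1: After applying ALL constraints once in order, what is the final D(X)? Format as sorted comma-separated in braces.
Constraint 1 (Z + Y = X) on D(Z)={2,3,4,5,6} D(Y)={2,4,5} D(X)={2,3,4,5,6}: Z {2,3,4,5,6}->{2,3,4}; Y {2,4,5}->{2,4}; X {2,3,4,5,6}->{4,5,6}
Constraint 2 (U != Y) on D(U)={2,3,4,5} D(Y)={2,4}: no change
Constraint 3 (U < Y) on D(U)={2,3,4,5} D(Y)={2,4}: U {2,3,4,5}->{2,3}; Y {2,4}->{4}
So after all 3 constraints: D(X) = {4,5,6}

Answer: {4,5,6}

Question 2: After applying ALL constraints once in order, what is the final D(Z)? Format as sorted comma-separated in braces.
Answer: {2,3,4}

Derivation:
Constraint 1 (Z + Y = X) on D(Z)={2,3,4,5,6} D(Y)={2,4,5} D(X)={2,3,4,5,6}: Z {2,3,4,5,6}->{2,3,4}; Y {2,4,5}->{2,4}; X {2,3,4,5,6}->{4,5,6}
Constraint 2 (U != Y) on D(U)={2,3,4,5} D(Y)={2,4}: no change
Constraint 3 (U < Y) on D(U)={2,3,4,5} D(Y)={2,4}: U {2,3,4,5}->{2,3}; Y {2,4}->{4}
So after all 3 constraints: D(Z) = {2,3,4}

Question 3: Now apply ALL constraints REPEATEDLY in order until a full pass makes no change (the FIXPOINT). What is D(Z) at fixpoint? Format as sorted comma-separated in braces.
Answer: {2}

Derivation:
pass 0 (initial): D(Z)={2,3,4,5,6}
pass 1: U {2,3,4,5}->{2,3}; X {2,3,4,5,6}->{4,5,6}; Y {2,4,5}->{4}; Z {2,3,4,5,6}->{2,3,4}
pass 2: X {4,5,6}->{6}; Z {2,3,4}->{2}
pass 3: no change
Fixpoint after 3 passes: D(Z) = {2}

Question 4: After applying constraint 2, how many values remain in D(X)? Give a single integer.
Constraint 1 (Z + Y = X) on D(Z)={2,3,4,5,6} D(Y)={2,4,5} D(X)={2,3,4,5,6}: Z {2,3,4,5,6}->{2,3,4}; Y {2,4,5}->{2,4}; X {2,3,4,5,6}->{4,5,6}
Constraint 2 (U != Y) on D(U)={2,3,4,5} D(Y)={2,4}: no change
So after constraint 2: D(X)={4,5,6}, size = 3

Answer: 3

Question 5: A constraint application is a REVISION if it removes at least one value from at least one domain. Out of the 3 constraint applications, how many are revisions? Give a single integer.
Answer: 2

Derivation:
Constraint 1 (Z + Y = X) on D(Z)={2,3,4,5,6} D(Y)={2,4,5} D(X)={2,3,4,5,6}: Z {2,3,4,5,6}->{2,3,4}; Y {2,4,5}->{2,4}; X {2,3,4,5,6}->{4,5,6} => REVISION
Constraint 2 (U != Y) on D(U)={2,3,4,5} D(Y)={2,4}: no change => not a revision
Constraint 3 (U < Y) on D(U)={2,3,4,5} D(Y)={2,4}: U {2,3,4,5}->{2,3}; Y {2,4}->{4} => REVISION
Total revisions = 2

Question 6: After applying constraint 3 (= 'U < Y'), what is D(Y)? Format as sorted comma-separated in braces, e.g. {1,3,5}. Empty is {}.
Constraint 1 (Z + Y = X) on D(Z)={2,3,4,5,6} D(Y)={2,4,5} D(X)={2,3,4,5,6}: Z {2,3,4,5,6}->{2,3,4}; Y {2,4,5}->{2,4}; X {2,3,4,5,6}->{4,5,6}
Constraint 2 (U != Y) on D(U)={2,3,4,5} D(Y)={2,4}: no change
Constraint 3 (U < Y) on D(U)={2,3,4,5} D(Y)={2,4}: U {2,3,4,5}->{2,3}; Y {2,4}->{4}
So after constraint 3: D(Y) = {4}

Answer: {4}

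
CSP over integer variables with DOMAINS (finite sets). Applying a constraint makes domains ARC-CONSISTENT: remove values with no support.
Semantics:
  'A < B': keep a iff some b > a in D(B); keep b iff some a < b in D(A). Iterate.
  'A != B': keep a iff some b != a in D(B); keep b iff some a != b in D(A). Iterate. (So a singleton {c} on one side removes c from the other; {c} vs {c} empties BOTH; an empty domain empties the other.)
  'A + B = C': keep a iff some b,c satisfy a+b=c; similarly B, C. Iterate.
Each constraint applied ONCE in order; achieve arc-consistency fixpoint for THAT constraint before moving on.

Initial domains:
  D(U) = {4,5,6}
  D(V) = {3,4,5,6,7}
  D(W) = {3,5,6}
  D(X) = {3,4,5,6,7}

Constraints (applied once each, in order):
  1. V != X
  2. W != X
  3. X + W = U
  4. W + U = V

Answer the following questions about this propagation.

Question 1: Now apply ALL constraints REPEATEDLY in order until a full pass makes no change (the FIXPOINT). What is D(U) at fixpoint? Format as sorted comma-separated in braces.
pass 0 (initial): D(U)={4,5,6}
pass 1: U {4,5,6}->{}; V {3,4,5,6,7}->{}; W {3,5,6}->{}; X {3,4,5,6,7}->{3}
pass 2: X {3}->{}
pass 3: no change
Fixpoint after 3 passes: D(U) = {}

Answer: {}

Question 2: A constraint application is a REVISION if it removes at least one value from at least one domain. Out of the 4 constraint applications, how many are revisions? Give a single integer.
Answer: 2

Derivation:
Constraint 1 (V != X) on D(V)={3,4,5,6,7} D(X)={3,4,5,6,7}: no change => not a revision
Constraint 2 (W != X) on D(W)={3,5,6} D(X)={3,4,5,6,7}: no change => not a revision
Constraint 3 (X + W = U) on D(X)={3,4,5,6,7} D(W)={3,5,6} D(U)={4,5,6}: X {3,4,5,6,7}->{3}; W {3,5,6}->{3}; U {4,5,6}->{6} => REVISION
Constraint 4 (W + U = V) on D(W)={3} D(U)={6} D(V)={3,4,5,6,7}: W {3}->{}; U {6}->{}; V {3,4,5,6,7}->{} => REVISION
Total revisions = 2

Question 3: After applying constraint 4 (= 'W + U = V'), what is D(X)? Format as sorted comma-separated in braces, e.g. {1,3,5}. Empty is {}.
Constraint 1 (V != X) on D(V)={3,4,5,6,7} D(X)={3,4,5,6,7}: no change
Constraint 2 (W != X) on D(W)={3,5,6} D(X)={3,4,5,6,7}: no change
Constraint 3 (X + W = U) on D(X)={3,4,5,6,7} D(W)={3,5,6} D(U)={4,5,6}: X {3,4,5,6,7}->{3}; W {3,5,6}->{3}; U {4,5,6}->{6}
Constraint 4 (W + U = V) on D(W)={3} D(U)={6} D(V)={3,4,5,6,7}: W {3}->{}; U {6}->{}; V {3,4,5,6,7}->{}
So after constraint 4: D(X) = {3}

Answer: {3}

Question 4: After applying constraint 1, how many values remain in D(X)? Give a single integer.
Answer: 5

Derivation:
Constraint 1 (V != X) on D(V)={3,4,5,6,7} D(X)={3,4,5,6,7}: no change
So after constraint 1: D(X)={3,4,5,6,7}, size = 5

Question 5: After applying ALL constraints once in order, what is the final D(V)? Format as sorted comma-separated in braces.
Answer: {}

Derivation:
Constraint 1 (V != X) on D(V)={3,4,5,6,7} D(X)={3,4,5,6,7}: no change
Constraint 2 (W != X) on D(W)={3,5,6} D(X)={3,4,5,6,7}: no change
Constraint 3 (X + W = U) on D(X)={3,4,5,6,7} D(W)={3,5,6} D(U)={4,5,6}: X {3,4,5,6,7}->{3}; W {3,5,6}->{3}; U {4,5,6}->{6}
Constraint 4 (W + U = V) on D(W)={3} D(U)={6} D(V)={3,4,5,6,7}: W {3}->{}; U {6}->{}; V {3,4,5,6,7}->{}
So after all 4 constraints: D(V) = {}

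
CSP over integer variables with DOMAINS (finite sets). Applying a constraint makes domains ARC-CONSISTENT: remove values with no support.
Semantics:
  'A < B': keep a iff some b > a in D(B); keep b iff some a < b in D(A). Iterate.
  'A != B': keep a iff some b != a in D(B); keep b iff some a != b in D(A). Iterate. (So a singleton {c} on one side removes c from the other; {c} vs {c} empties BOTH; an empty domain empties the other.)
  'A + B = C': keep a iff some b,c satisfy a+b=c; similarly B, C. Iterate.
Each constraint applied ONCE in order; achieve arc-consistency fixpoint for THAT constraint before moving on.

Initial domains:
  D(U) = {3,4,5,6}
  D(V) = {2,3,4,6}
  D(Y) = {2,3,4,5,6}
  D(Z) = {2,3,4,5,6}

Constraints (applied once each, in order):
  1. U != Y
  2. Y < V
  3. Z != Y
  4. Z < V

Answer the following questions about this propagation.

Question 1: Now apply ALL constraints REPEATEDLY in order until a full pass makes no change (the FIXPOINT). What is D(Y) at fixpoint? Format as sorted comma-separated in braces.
Answer: {2,3,4,5}

Derivation:
pass 0 (initial): D(Y)={2,3,4,5,6}
pass 1: V {2,3,4,6}->{3,4,6}; Y {2,3,4,5,6}->{2,3,4,5}; Z {2,3,4,5,6}->{2,3,4,5}
pass 2: no change
Fixpoint after 2 passes: D(Y) = {2,3,4,5}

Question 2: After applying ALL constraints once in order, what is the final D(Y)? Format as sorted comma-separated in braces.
Answer: {2,3,4,5}

Derivation:
Constraint 1 (U != Y) on D(U)={3,4,5,6} D(Y)={2,3,4,5,6}: no change
Constraint 2 (Y < V) on D(Y)={2,3,4,5,6} D(V)={2,3,4,6}: Y {2,3,4,5,6}->{2,3,4,5}; V {2,3,4,6}->{3,4,6}
Constraint 3 (Z != Y) on D(Z)={2,3,4,5,6} D(Y)={2,3,4,5}: no change
Constraint 4 (Z < V) on D(Z)={2,3,4,5,6} D(V)={3,4,6}: Z {2,3,4,5,6}->{2,3,4,5}
So after all 4 constraints: D(Y) = {2,3,4,5}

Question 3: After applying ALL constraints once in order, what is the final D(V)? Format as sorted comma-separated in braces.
Constraint 1 (U != Y) on D(U)={3,4,5,6} D(Y)={2,3,4,5,6}: no change
Constraint 2 (Y < V) on D(Y)={2,3,4,5,6} D(V)={2,3,4,6}: Y {2,3,4,5,6}->{2,3,4,5}; V {2,3,4,6}->{3,4,6}
Constraint 3 (Z != Y) on D(Z)={2,3,4,5,6} D(Y)={2,3,4,5}: no change
Constraint 4 (Z < V) on D(Z)={2,3,4,5,6} D(V)={3,4,6}: Z {2,3,4,5,6}->{2,3,4,5}
So after all 4 constraints: D(V) = {3,4,6}

Answer: {3,4,6}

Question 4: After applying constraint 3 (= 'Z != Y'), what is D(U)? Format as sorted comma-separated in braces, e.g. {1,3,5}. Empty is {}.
Answer: {3,4,5,6}

Derivation:
Constraint 1 (U != Y) on D(U)={3,4,5,6} D(Y)={2,3,4,5,6}: no change
Constraint 2 (Y < V) on D(Y)={2,3,4,5,6} D(V)={2,3,4,6}: Y {2,3,4,5,6}->{2,3,4,5}; V {2,3,4,6}->{3,4,6}
Constraint 3 (Z != Y) on D(Z)={2,3,4,5,6} D(Y)={2,3,4,5}: no change
So after constraint 3: D(U) = {3,4,5,6}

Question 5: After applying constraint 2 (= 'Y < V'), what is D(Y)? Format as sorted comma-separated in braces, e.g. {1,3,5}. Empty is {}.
Constraint 1 (U != Y) on D(U)={3,4,5,6} D(Y)={2,3,4,5,6}: no change
Constraint 2 (Y < V) on D(Y)={2,3,4,5,6} D(V)={2,3,4,6}: Y {2,3,4,5,6}->{2,3,4,5}; V {2,3,4,6}->{3,4,6}
So after constraint 2: D(Y) = {2,3,4,5}

Answer: {2,3,4,5}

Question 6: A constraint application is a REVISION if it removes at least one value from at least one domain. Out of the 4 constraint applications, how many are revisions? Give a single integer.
Constraint 1 (U != Y) on D(U)={3,4,5,6} D(Y)={2,3,4,5,6}: no change => not a revision
Constraint 2 (Y < V) on D(Y)={2,3,4,5,6} D(V)={2,3,4,6}: Y {2,3,4,5,6}->{2,3,4,5}; V {2,3,4,6}->{3,4,6} => REVISION
Constraint 3 (Z != Y) on D(Z)={2,3,4,5,6} D(Y)={2,3,4,5}: no change => not a revision
Constraint 4 (Z < V) on D(Z)={2,3,4,5,6} D(V)={3,4,6}: Z {2,3,4,5,6}->{2,3,4,5} => REVISION
Total revisions = 2

Answer: 2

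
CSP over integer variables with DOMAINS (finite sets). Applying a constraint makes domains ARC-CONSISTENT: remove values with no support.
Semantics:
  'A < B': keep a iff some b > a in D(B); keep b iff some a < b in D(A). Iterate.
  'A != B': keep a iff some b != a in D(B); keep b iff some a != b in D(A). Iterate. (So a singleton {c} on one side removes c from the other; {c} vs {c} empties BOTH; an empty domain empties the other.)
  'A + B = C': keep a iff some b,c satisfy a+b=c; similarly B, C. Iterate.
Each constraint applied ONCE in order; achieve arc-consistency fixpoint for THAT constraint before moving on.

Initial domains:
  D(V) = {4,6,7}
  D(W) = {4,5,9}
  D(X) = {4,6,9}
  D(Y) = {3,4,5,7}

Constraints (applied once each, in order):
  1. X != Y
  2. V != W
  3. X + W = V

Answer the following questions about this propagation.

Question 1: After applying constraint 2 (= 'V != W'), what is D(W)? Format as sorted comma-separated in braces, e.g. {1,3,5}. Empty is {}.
Answer: {4,5,9}

Derivation:
Constraint 1 (X != Y) on D(X)={4,6,9} D(Y)={3,4,5,7}: no change
Constraint 2 (V != W) on D(V)={4,6,7} D(W)={4,5,9}: no change
So after constraint 2: D(W) = {4,5,9}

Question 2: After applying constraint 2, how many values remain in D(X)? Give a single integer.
Answer: 3

Derivation:
Constraint 1 (X != Y) on D(X)={4,6,9} D(Y)={3,4,5,7}: no change
Constraint 2 (V != W) on D(V)={4,6,7} D(W)={4,5,9}: no change
So after constraint 2: D(X)={4,6,9}, size = 3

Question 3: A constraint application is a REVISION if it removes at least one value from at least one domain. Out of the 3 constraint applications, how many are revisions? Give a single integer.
Answer: 1

Derivation:
Constraint 1 (X != Y) on D(X)={4,6,9} D(Y)={3,4,5,7}: no change => not a revision
Constraint 2 (V != W) on D(V)={4,6,7} D(W)={4,5,9}: no change => not a revision
Constraint 3 (X + W = V) on D(X)={4,6,9} D(W)={4,5,9} D(V)={4,6,7}: X {4,6,9}->{}; W {4,5,9}->{}; V {4,6,7}->{} => REVISION
Total revisions = 1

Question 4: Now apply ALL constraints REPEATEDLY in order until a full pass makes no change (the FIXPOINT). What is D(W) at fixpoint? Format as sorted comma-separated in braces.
Answer: {}

Derivation:
pass 0 (initial): D(W)={4,5,9}
pass 1: V {4,6,7}->{}; W {4,5,9}->{}; X {4,6,9}->{}
pass 2: Y {3,4,5,7}->{}
pass 3: no change
Fixpoint after 3 passes: D(W) = {}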